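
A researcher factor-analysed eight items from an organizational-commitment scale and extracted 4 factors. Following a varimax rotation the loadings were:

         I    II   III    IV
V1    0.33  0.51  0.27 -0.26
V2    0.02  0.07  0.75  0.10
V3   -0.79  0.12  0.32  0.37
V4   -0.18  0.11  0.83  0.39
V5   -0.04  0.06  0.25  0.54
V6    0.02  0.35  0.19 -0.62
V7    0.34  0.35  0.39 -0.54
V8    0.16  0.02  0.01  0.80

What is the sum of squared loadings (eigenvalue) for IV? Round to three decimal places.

SS loadings for IV = (-0.26)² + 0.10² + 0.37² + 0.39² + 0.54² + (-0.62)² + (-0.54)² + 0.80² = 0.0676 + 0.0100 + 0.1369 + 0.1521 + 0.2916 + 0.3844 + 0.2916 + 0.6400 = 1.9742

1.974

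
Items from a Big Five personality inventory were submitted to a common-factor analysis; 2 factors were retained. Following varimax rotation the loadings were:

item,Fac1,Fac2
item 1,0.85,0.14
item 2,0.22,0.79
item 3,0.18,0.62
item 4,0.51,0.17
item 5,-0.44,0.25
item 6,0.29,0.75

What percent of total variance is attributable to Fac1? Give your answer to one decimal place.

SS loadings for Fac1 = 0.85² + 0.22² + 0.18² + 0.51² + (-0.44)² + 0.29² = 1.3411
With 6 standardized items, total variance = 6. Proportion = 1.3411/6 = 0.2235 → 22.35%.

22.4%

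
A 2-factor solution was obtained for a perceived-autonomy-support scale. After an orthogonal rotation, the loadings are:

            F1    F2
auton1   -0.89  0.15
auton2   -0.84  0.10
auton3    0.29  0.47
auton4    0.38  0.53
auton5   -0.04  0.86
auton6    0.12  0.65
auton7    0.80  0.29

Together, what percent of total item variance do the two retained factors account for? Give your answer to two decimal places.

SS loadings by factor: 2.3822, 1.7805; total = 4.1627.
Total variance with 7 standardized items is 7, so the solution explains 4.1627/7 = 0.5947 = 59.47%.

59.47%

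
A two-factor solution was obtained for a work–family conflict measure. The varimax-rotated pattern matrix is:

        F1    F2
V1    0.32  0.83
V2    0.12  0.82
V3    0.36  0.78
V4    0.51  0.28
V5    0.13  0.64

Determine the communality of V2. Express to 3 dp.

h² = 0.12² + 0.82² = 0.0144 + 0.6724 = 0.6868

0.687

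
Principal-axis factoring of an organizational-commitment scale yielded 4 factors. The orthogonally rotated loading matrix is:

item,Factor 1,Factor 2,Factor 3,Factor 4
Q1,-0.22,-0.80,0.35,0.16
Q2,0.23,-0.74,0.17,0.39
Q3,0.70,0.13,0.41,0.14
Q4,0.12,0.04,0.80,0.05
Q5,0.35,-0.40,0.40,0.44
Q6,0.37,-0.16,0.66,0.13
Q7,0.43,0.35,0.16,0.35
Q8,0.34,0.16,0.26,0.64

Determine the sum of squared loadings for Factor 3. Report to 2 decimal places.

1.65

SS loadings for Factor 3 = 0.35² + 0.17² + 0.41² + 0.80² + 0.40² + 0.66² + 0.16² + 0.26² = 0.1225 + 0.0289 + 0.1681 + 0.6400 + 0.1600 + 0.4356 + 0.0256 + 0.0676 = 1.6483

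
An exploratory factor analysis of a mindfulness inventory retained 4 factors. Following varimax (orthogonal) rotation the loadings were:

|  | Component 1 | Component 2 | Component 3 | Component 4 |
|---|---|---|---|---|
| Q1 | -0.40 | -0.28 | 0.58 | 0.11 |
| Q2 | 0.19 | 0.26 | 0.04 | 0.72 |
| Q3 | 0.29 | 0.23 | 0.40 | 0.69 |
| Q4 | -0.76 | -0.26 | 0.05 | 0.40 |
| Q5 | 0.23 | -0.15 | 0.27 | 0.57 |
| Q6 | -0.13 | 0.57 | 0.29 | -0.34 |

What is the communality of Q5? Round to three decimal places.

0.473

h² = 0.23² + (-0.15)² + 0.27² + 0.57² = 0.0529 + 0.0225 + 0.0729 + 0.3249 = 0.4732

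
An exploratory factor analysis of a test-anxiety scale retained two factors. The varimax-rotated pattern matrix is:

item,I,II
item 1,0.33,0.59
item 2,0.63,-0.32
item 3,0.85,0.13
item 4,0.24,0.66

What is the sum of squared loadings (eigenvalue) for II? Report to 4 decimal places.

SS loadings for II = 0.59² + (-0.32)² + 0.13² + 0.66² = 0.3481 + 0.1024 + 0.0169 + 0.4356 = 0.9030

0.9030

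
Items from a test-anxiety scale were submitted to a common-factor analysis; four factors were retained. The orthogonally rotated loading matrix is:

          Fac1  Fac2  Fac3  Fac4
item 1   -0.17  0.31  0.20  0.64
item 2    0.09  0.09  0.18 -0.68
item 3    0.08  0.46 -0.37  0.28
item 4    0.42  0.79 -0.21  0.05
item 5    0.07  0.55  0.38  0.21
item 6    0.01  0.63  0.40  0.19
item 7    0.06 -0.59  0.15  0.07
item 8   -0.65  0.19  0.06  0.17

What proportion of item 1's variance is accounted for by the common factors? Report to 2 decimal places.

h² = (-0.17)² + 0.31² + 0.20² + 0.64² = 0.0289 + 0.0961 + 0.0400 + 0.4096 = 0.5746

0.57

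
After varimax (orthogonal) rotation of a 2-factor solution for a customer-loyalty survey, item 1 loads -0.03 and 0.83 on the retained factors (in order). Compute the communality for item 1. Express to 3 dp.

h² = (-0.03)² + 0.83² = 0.0009 + 0.6889 = 0.6898

0.690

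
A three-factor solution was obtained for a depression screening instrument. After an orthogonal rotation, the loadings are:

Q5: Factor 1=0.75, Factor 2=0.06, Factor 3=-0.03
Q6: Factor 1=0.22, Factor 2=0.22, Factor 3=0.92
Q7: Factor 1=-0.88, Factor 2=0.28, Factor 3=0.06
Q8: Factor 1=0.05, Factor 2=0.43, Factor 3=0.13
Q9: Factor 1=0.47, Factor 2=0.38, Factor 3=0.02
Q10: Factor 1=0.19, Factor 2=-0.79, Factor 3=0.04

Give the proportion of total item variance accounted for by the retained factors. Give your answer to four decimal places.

Communalities: 0.5670, 0.9432, 0.8564, 0.2043, 0.3657, 0.6618; Σh² = 3.5984.
Total variance with 6 standardized items is 6, so the solution explains 3.5984/6 = 0.5997.

0.5997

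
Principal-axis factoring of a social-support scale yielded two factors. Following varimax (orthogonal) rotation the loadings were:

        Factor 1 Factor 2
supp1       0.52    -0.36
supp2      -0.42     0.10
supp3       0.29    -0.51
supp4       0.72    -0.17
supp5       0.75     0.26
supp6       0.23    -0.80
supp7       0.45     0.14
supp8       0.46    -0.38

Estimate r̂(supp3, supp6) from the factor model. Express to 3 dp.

0.475

r̂ = Σ λ_i·λ_j across factors = (0.29)(0.23) + (-0.51)(-0.80)
  = +0.0667 +0.4080 = 0.4747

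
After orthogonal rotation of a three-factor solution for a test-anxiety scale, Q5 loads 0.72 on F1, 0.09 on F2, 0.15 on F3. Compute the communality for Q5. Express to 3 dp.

0.549

h² = 0.72² + 0.09² + 0.15² = 0.5184 + 0.0081 + 0.0225 = 0.5490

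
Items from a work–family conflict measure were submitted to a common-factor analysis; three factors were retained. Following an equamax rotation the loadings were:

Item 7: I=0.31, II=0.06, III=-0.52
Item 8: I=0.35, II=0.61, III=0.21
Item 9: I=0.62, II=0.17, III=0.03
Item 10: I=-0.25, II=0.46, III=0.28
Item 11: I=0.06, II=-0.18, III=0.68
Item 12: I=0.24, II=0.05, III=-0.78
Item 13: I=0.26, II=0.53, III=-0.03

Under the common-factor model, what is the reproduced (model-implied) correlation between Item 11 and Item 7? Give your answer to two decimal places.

r̂ = Σ λ_i·λ_j across factors = (0.06)(0.31) + (-0.18)(0.06) + (0.68)(-0.52)
  = +0.0186 -0.0108 -0.3536 = -0.3458

-0.35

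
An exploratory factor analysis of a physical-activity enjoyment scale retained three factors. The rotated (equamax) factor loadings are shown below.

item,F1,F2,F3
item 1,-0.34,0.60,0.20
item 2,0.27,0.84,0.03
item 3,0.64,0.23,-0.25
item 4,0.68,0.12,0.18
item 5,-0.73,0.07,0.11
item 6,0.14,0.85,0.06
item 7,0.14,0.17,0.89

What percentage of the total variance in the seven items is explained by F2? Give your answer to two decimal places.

SS loadings for F2 = 0.60² + 0.84² + 0.23² + 0.12² + 0.07² + 0.85² + 0.17² = 1.8892
With 7 standardized items, total variance = 7. Proportion = 1.8892/7 = 0.2699 → 26.99%.

26.99%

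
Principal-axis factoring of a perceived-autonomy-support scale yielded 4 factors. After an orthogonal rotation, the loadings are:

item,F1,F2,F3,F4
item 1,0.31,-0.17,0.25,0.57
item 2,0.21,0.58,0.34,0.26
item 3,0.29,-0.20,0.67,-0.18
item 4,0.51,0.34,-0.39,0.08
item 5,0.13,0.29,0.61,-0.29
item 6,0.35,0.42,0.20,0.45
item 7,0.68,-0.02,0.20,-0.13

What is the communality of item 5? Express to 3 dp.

h² = 0.13² + 0.29² + 0.61² + (-0.29)² = 0.0169 + 0.0841 + 0.3721 + 0.0841 = 0.5572

0.557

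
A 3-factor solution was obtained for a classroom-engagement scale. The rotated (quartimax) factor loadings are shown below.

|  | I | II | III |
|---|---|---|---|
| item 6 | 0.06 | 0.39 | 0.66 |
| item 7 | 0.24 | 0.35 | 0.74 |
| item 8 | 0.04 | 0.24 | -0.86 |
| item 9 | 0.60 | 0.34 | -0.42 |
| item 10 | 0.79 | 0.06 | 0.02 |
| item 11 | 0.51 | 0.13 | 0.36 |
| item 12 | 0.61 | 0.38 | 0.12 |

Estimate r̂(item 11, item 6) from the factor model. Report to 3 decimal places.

r̂ = Σ λ_i·λ_j across factors = (0.51)(0.06) + (0.13)(0.39) + (0.36)(0.66)
  = +0.0306 +0.0507 +0.2376 = 0.3189

0.319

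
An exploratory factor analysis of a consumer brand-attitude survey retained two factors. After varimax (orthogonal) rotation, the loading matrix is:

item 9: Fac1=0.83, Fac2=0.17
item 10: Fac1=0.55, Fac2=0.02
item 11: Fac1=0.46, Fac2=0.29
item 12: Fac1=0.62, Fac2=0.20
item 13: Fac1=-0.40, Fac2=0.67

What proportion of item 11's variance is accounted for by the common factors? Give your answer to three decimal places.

h² = 0.46² + 0.29² = 0.2116 + 0.0841 = 0.2957

0.296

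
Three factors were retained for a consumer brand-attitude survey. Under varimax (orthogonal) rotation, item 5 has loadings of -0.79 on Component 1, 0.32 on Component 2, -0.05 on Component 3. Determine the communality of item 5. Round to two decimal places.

0.73

h² = (-0.79)² + 0.32² + (-0.05)² = 0.6241 + 0.1024 + 0.0025 = 0.7290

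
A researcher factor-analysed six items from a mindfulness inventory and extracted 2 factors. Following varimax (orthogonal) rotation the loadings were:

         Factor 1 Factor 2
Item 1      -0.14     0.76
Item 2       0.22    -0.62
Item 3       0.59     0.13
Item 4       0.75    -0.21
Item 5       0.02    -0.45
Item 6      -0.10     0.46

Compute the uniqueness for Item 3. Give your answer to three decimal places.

0.635

h² = 0.59² + 0.13² = 0.3481 + 0.0169 = 0.3650
Uniqueness u² = 1 − h² = 1 − 0.3650 = 0.6350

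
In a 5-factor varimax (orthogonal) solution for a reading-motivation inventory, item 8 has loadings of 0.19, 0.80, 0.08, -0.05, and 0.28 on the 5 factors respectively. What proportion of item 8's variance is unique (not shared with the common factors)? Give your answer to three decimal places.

0.237

h² = 0.19² + 0.80² + 0.08² + (-0.05)² + 0.28² = 0.0361 + 0.6400 + 0.0064 + 0.0025 + 0.0784 = 0.7634
Uniqueness u² = 1 − h² = 1 − 0.7634 = 0.2366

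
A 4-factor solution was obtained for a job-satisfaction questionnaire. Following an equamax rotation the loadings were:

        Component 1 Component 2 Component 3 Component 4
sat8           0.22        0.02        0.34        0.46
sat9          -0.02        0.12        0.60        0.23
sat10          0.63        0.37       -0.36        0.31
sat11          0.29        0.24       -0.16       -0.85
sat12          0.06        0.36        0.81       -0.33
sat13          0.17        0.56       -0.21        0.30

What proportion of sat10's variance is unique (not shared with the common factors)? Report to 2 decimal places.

h² = 0.63² + 0.37² + (-0.36)² + 0.31² = 0.3969 + 0.1369 + 0.1296 + 0.0961 = 0.7595
Uniqueness u² = 1 − h² = 1 − 0.7595 = 0.2405

0.24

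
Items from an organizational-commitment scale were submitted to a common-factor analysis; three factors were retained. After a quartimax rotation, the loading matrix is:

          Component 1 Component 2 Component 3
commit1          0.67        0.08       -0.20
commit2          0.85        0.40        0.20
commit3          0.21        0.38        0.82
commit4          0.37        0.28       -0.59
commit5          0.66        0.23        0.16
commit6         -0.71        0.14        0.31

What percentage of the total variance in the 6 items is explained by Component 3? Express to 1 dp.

20.4%

SS loadings for Component 3 = (-0.20)² + 0.20² + 0.82² + (-0.59)² + 0.16² + 0.31² = 1.2222
With 6 standardized items, total variance = 6. Proportion = 1.2222/6 = 0.2037 → 20.37%.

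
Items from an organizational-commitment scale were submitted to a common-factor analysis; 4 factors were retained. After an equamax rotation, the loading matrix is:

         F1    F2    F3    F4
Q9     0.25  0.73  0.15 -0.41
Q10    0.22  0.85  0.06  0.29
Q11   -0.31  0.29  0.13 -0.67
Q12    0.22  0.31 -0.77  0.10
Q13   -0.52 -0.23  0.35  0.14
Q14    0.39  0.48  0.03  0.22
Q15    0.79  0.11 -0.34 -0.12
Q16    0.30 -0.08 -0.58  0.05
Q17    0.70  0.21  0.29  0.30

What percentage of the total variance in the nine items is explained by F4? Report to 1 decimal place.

9.8%

SS loadings for F4 = (-0.41)² + 0.29² + (-0.67)² + 0.10² + 0.14² + 0.22² + (-0.12)² + 0.05² + 0.30² = 0.8860
With 9 standardized items, total variance = 9. Proportion = 0.8860/9 = 0.0984 → 9.84%.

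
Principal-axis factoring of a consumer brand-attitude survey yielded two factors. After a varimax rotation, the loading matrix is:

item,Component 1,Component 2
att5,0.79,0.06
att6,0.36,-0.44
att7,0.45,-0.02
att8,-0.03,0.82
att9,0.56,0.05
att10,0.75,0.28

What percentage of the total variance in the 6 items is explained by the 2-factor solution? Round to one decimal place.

46.4%

SS loadings by factor: 1.8332, 0.9509; total = 2.7841.
Total variance with 6 standardized items is 6, so the solution explains 2.7841/6 = 0.4640 = 46.40%.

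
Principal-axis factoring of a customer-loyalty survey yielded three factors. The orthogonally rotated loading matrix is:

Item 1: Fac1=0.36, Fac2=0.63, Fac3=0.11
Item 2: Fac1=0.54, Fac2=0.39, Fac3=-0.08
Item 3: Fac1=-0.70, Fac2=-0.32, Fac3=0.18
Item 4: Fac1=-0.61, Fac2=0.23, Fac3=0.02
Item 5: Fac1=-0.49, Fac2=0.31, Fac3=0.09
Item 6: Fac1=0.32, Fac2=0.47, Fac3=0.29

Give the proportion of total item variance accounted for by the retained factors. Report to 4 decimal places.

0.4651

SS loadings by factor: 1.6258, 1.0213, 0.1435; total = 2.7906.
Total variance with 6 standardized items is 6, so the solution explains 2.7906/6 = 0.4651.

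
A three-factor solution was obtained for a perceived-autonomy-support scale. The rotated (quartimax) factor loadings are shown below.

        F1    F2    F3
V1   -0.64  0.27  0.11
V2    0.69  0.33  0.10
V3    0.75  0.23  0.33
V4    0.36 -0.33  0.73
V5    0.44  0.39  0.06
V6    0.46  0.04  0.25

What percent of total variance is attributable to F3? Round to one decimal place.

12.2%

SS loadings for F3 = 0.11² + 0.10² + 0.33² + 0.73² + 0.06² + 0.25² = 0.7300
With 6 standardized items, total variance = 6. Proportion = 0.7300/6 = 0.1217 → 12.17%.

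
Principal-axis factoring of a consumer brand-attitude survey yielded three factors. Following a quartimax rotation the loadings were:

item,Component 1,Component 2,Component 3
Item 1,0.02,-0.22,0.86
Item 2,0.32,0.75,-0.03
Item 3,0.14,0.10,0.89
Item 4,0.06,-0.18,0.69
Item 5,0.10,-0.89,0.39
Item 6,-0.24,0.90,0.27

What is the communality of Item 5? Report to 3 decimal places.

0.954

h² = 0.10² + (-0.89)² + 0.39² = 0.0100 + 0.7921 + 0.1521 = 0.9542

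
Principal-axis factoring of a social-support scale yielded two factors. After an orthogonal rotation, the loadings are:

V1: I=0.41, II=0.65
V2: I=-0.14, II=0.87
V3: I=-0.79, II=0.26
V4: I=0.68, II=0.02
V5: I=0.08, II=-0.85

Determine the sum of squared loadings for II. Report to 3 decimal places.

1.970

SS loadings for II = 0.65² + 0.87² + 0.26² + 0.02² + (-0.85)² = 0.4225 + 0.7569 + 0.0676 + 0.0004 + 0.7225 = 1.9699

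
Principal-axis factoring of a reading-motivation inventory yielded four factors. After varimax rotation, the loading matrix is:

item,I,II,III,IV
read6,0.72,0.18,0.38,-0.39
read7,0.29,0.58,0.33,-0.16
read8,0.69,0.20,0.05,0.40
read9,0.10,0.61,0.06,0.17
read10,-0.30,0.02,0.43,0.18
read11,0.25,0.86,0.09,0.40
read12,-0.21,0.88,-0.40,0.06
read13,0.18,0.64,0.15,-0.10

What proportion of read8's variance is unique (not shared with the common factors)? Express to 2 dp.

h² = 0.69² + 0.20² + 0.05² + 0.40² = 0.4761 + 0.0400 + 0.0025 + 0.1600 = 0.6786
Uniqueness u² = 1 − h² = 1 − 0.6786 = 0.3214

0.32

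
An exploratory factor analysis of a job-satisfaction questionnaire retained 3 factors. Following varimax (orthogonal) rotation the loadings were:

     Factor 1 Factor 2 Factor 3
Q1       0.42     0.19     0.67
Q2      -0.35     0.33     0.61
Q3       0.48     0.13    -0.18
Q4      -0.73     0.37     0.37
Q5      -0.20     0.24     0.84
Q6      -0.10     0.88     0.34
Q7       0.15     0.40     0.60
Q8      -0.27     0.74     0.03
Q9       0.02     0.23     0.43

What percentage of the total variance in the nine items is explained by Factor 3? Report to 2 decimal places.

SS loadings for Factor 3 = 0.67² + 0.61² + (-0.18)² + 0.37² + 0.84² + 0.34² + 0.60² + 0.03² + 0.43² = 2.3573
With 9 standardized items, total variance = 9. Proportion = 2.3573/9 = 0.2619 → 26.19%.

26.19%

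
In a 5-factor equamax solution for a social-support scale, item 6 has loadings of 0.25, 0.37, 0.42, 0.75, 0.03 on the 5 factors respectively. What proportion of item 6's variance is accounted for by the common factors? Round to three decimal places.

0.939

h² = 0.25² + 0.37² + 0.42² + 0.75² + 0.03² = 0.0625 + 0.1369 + 0.1764 + 0.5625 + 0.0009 = 0.9392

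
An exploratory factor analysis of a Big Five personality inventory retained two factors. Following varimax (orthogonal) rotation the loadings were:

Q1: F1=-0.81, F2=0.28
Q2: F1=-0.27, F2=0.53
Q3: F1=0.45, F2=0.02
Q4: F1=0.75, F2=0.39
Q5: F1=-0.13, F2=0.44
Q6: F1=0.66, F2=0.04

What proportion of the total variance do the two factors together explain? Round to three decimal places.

0.442

SS loadings by factor: 1.9465, 0.7070; total = 2.6535.
Total variance with 6 standardized items is 6, so the solution explains 2.6535/6 = 0.4423.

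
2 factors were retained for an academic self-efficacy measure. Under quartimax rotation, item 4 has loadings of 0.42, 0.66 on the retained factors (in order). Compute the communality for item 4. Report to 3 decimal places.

0.612

h² = 0.42² + 0.66² = 0.1764 + 0.4356 = 0.6120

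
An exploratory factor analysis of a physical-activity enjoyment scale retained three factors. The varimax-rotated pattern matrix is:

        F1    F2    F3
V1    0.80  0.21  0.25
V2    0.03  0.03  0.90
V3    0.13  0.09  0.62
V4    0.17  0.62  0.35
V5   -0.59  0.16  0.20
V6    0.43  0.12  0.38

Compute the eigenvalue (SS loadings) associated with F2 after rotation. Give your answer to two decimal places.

0.48

SS loadings for F2 = 0.21² + 0.03² + 0.09² + 0.62² + 0.16² + 0.12² = 0.0441 + 0.0009 + 0.0081 + 0.3844 + 0.0256 + 0.0144 = 0.4775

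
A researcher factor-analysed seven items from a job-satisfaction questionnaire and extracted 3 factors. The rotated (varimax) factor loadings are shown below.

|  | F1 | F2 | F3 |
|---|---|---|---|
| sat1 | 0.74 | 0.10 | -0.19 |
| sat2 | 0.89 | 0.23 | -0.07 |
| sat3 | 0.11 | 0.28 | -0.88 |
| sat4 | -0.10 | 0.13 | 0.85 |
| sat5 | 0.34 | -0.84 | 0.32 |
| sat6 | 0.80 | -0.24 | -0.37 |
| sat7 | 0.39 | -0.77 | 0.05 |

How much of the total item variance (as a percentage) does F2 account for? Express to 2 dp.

21.63%

SS loadings for F2 = 0.10² + 0.23² + 0.28² + 0.13² + (-0.84)² + (-0.24)² + (-0.77)² = 1.5143
With 7 standardized items, total variance = 7. Proportion = 1.5143/7 = 0.2163 → 21.63%.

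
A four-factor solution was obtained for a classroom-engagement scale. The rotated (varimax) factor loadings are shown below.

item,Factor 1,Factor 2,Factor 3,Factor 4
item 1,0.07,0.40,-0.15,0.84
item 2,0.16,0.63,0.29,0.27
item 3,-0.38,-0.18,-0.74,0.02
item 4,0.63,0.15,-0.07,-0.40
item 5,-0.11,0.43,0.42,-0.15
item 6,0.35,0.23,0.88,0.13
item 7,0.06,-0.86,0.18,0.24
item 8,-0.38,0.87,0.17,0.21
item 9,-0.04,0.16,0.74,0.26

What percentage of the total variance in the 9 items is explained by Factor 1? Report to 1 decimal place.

SS loadings for Factor 1 = 0.07² + 0.16² + (-0.38)² + 0.63² + (-0.11)² + 0.35² + 0.06² + (-0.38)² + (-0.04)² = 0.8560
With 9 standardized items, total variance = 9. Proportion = 0.8560/9 = 0.0951 → 9.51%.

9.5%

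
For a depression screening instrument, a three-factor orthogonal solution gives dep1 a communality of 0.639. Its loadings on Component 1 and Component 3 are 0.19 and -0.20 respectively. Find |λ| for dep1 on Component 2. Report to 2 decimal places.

Under orthogonal rotation h² = Σλ², so λ_Component 2² = h² − (0.0761) = 0.639 − 0.0761 = 0.5629.
|λ| = √0.5629 = 0.7503.

0.75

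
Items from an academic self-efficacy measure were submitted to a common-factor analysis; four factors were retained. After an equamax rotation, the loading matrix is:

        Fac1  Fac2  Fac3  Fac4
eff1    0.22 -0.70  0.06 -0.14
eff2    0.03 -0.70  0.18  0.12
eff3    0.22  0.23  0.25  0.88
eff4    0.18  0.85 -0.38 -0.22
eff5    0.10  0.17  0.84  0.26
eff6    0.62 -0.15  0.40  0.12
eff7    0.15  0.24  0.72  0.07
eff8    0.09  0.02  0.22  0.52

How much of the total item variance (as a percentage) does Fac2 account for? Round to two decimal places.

23.31%

SS loadings for Fac2 = (-0.70)² + (-0.70)² + 0.23² + 0.85² + 0.17² + (-0.15)² + 0.24² + 0.02² = 1.8648
With 8 standardized items, total variance = 8. Proportion = 1.8648/8 = 0.2331 → 23.31%.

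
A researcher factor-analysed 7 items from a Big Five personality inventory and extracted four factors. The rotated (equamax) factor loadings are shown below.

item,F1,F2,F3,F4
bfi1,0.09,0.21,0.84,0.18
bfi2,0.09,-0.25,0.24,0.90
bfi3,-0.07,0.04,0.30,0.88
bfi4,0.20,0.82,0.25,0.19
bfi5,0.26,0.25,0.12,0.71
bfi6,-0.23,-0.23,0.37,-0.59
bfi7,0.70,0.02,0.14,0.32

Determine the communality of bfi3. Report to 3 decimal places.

h² = (-0.07)² + 0.04² + 0.30² + 0.88² = 0.0049 + 0.0016 + 0.0900 + 0.7744 = 0.8709

0.871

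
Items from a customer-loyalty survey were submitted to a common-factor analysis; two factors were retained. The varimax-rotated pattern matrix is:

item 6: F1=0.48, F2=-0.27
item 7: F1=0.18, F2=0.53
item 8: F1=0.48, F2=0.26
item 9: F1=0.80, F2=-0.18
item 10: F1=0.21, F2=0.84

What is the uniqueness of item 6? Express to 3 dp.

h² = 0.48² + (-0.27)² = 0.2304 + 0.0729 = 0.3033
Uniqueness u² = 1 − h² = 1 − 0.3033 = 0.6967

0.697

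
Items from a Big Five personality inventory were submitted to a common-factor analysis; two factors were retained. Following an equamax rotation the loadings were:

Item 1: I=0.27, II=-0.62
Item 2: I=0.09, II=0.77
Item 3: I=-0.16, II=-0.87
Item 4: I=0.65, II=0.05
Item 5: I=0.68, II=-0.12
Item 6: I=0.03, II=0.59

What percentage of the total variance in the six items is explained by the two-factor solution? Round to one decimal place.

Communalities: 0.4573, 0.6010, 0.7825, 0.4250, 0.4768, 0.3490; Σh² = 3.0916.
Total variance with 6 standardized items is 6, so the solution explains 3.0916/6 = 0.5153 = 51.53%.

51.5%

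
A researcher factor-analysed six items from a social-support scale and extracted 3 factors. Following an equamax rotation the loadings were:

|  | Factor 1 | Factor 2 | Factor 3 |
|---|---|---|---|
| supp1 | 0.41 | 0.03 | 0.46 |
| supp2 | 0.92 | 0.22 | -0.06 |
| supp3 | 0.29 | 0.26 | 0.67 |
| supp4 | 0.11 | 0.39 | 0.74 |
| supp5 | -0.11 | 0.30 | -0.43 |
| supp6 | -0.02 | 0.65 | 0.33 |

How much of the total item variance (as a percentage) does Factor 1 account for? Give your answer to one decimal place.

18.7%

SS loadings for Factor 1 = 0.41² + 0.92² + 0.29² + 0.11² + (-0.11)² + (-0.02)² = 1.1232
With 6 standardized items, total variance = 6. Proportion = 1.1232/6 = 0.1872 → 18.72%.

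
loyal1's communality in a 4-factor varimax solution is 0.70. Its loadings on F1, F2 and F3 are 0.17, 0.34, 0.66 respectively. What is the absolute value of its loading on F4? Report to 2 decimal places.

Under orthogonal rotation h² = Σλ², so λ_F4² = h² − (0.5801) = 0.70 − 0.5801 = 0.1199.
|λ| = √0.1199 = 0.3463.

0.35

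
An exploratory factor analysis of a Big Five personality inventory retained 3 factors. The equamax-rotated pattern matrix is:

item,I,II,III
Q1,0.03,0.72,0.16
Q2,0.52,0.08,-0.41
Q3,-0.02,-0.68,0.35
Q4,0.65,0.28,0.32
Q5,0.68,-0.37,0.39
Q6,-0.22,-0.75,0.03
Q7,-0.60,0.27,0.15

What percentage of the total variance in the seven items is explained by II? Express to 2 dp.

SS loadings for II = 0.72² + 0.08² + (-0.68)² + 0.28² + (-0.37)² + (-0.75)² + 0.27² = 1.8379
With 7 standardized items, total variance = 7. Proportion = 1.8379/7 = 0.2626 → 26.26%.

26.26%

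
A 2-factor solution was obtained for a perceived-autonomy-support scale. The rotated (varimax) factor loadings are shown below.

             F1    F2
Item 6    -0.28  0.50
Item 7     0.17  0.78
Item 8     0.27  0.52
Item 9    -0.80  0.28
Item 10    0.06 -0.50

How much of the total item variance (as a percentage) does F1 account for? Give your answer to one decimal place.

SS loadings for F1 = (-0.28)² + 0.17² + 0.27² + (-0.80)² + 0.06² = 0.8238
With 5 standardized items, total variance = 5. Proportion = 0.8238/5 = 0.1648 → 16.48%.

16.5%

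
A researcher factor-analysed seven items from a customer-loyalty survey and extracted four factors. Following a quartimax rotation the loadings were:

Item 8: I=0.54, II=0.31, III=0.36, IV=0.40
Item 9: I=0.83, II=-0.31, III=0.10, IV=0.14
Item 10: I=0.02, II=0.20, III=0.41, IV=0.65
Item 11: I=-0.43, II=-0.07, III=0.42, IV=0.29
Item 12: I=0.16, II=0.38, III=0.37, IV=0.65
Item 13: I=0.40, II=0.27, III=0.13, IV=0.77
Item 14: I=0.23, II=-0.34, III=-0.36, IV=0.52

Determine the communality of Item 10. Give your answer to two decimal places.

h² = 0.02² + 0.20² + 0.41² + 0.65² = 0.0004 + 0.0400 + 0.1681 + 0.4225 = 0.6310

0.63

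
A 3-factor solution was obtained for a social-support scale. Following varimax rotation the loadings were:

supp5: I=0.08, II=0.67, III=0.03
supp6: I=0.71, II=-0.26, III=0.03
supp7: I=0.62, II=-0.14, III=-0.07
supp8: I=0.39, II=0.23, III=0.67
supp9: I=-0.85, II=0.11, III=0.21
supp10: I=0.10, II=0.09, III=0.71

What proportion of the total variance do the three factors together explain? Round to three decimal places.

0.565

SS loadings by factor: 1.7795, 0.6092, 1.0038; total = 3.3925.
Total variance with 6 standardized items is 6, so the solution explains 3.3925/6 = 0.5654.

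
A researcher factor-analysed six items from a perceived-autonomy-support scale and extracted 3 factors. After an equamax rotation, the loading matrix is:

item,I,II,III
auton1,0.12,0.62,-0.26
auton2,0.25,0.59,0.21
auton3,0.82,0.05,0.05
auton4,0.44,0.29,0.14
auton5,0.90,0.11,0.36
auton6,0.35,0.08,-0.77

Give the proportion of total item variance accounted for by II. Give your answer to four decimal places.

0.1396

SS loadings for II = 0.62² + 0.59² + 0.05² + 0.29² + 0.11² + 0.08² = 0.8376
Proportion of variance = 0.8376 / 6 = 0.1396.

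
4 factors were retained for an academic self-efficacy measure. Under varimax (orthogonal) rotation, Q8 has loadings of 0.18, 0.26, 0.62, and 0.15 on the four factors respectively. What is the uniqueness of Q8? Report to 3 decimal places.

0.493

h² = 0.18² + 0.26² + 0.62² + 0.15² = 0.0324 + 0.0676 + 0.3844 + 0.0225 = 0.5069
Uniqueness u² = 1 − h² = 1 − 0.5069 = 0.4931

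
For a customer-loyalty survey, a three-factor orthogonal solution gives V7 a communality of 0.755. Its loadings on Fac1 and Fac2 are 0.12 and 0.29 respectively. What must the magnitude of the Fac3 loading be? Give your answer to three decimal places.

Under orthogonal rotation h² = Σλ², so λ_Fac3² = h² − (0.0985) = 0.755 − 0.0985 = 0.6565.
|λ| = √0.6565 = 0.8102.

0.810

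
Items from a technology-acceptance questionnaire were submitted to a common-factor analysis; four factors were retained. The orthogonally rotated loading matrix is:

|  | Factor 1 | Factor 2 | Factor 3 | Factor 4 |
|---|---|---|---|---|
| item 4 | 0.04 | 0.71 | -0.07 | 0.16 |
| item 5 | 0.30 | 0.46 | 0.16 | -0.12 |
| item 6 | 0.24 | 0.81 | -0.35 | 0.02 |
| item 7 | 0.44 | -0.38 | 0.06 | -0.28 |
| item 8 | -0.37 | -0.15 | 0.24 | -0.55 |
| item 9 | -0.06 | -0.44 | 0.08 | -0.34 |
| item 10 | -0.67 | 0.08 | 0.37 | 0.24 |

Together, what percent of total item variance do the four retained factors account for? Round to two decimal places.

SS loadings by factor: 0.9322, 1.7387, 0.3575, 0.5945; total = 3.6229.
Total variance with 7 standardized items is 7, so the solution explains 3.6229/7 = 0.5176 = 51.76%.

51.76%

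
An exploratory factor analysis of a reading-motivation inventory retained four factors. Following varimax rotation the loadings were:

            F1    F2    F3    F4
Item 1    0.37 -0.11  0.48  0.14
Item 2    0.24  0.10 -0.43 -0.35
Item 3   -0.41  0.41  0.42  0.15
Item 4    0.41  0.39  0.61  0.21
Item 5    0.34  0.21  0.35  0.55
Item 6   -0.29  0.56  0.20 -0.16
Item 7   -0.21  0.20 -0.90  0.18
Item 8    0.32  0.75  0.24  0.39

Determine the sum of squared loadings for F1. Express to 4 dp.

0.8769

SS loadings for F1 = 0.37² + 0.24² + (-0.41)² + 0.41² + 0.34² + (-0.29)² + (-0.21)² + 0.32² = 0.1369 + 0.0576 + 0.1681 + 0.1681 + 0.1156 + 0.0841 + 0.0441 + 0.1024 = 0.8769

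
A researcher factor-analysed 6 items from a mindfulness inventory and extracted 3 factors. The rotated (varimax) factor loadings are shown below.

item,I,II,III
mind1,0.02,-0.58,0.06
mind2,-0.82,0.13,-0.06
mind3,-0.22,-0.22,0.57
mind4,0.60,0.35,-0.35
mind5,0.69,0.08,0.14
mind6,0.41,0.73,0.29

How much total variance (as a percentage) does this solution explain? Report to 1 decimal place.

Communalities: 0.3404, 0.6929, 0.4217, 0.6050, 0.5021, 0.7851; Σh² = 3.3472.
Total variance with 6 standardized items is 6, so the solution explains 3.3472/6 = 0.5579 = 55.79%.

55.8%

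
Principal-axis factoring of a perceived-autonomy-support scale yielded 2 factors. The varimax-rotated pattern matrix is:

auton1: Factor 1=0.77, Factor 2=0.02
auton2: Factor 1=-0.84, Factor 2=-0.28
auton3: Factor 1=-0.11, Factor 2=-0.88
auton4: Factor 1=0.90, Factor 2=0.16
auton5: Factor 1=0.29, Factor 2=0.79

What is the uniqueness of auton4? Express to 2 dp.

0.16

h² = 0.90² + 0.16² = 0.8100 + 0.0256 = 0.8356
Uniqueness u² = 1 − h² = 1 − 0.8356 = 0.1644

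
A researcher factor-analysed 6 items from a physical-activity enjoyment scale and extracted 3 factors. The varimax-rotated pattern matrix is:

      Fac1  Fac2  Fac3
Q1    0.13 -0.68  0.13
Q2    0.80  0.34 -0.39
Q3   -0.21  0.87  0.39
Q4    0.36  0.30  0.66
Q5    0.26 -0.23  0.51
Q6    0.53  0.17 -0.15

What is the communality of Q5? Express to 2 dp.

0.38

h² = 0.26² + (-0.23)² + 0.51² = 0.0676 + 0.0529 + 0.2601 = 0.3806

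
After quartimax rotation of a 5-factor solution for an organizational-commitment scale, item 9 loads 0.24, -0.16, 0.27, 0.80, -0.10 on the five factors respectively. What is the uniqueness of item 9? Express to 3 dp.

h² = 0.24² + (-0.16)² + 0.27² + 0.80² + (-0.10)² = 0.0576 + 0.0256 + 0.0729 + 0.6400 + 0.0100 = 0.8061
Uniqueness u² = 1 − h² = 1 − 0.8061 = 0.1939

0.194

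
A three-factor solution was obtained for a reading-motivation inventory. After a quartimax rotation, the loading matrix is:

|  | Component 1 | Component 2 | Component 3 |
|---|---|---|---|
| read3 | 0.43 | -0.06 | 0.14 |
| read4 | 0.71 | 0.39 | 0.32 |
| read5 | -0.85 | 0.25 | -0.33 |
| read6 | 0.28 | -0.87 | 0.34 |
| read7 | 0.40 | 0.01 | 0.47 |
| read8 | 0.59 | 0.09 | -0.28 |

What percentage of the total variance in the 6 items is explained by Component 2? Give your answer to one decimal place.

16.4%

SS loadings for Component 2 = (-0.06)² + 0.39² + 0.25² + (-0.87)² + 0.01² + 0.09² = 0.9833
With 6 standardized items, total variance = 6. Proportion = 0.9833/6 = 0.1639 → 16.39%.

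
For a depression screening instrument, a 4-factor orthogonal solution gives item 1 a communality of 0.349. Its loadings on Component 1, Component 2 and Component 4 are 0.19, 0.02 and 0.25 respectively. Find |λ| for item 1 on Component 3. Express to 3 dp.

Under orthogonal rotation h² = Σλ², so λ_Component 3² = h² − (0.0990) = 0.349 − 0.0990 = 0.2500.
|λ| = √0.2500 = 0.5000.

0.500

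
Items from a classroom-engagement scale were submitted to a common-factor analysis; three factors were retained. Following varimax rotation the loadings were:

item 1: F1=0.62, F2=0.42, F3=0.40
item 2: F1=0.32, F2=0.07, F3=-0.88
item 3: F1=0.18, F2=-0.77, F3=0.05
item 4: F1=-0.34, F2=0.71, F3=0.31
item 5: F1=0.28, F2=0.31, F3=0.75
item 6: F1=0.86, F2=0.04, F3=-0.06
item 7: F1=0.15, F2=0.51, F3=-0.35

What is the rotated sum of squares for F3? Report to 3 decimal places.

SS loadings for F3 = 0.40² + (-0.88)² + 0.05² + 0.31² + 0.75² + (-0.06)² + (-0.35)² = 0.1600 + 0.7744 + 0.0025 + 0.0961 + 0.5625 + 0.0036 + 0.1225 = 1.7216

1.722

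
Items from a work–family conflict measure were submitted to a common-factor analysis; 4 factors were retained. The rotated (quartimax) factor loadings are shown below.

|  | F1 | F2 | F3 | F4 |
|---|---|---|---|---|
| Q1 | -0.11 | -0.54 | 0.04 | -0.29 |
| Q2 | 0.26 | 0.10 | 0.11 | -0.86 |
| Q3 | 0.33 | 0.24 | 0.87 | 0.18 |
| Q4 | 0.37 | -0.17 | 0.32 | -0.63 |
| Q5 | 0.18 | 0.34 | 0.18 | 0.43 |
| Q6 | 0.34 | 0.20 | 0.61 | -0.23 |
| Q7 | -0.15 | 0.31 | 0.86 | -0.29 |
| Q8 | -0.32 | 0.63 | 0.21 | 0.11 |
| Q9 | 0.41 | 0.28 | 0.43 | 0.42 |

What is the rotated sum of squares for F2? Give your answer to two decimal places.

1.12

SS loadings for F2 = (-0.54)² + 0.10² + 0.24² + (-0.17)² + 0.34² + 0.20² + 0.31² + 0.63² + 0.28² = 0.2916 + 0.0100 + 0.0576 + 0.0289 + 0.1156 + 0.0400 + 0.0961 + 0.3969 + 0.0784 = 1.1151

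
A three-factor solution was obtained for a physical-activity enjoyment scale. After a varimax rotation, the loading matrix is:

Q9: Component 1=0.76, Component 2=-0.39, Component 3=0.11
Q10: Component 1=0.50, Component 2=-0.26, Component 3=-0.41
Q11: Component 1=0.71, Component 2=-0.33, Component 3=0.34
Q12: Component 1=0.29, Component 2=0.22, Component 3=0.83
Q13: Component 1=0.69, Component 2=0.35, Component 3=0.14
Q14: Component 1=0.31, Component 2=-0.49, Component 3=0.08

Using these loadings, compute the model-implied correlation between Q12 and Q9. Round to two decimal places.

r̂ = Σ λ_i·λ_j across factors = (0.29)(0.76) + (0.22)(-0.39) + (0.83)(0.11)
  = +0.2204 -0.0858 +0.0913 = 0.2259

0.23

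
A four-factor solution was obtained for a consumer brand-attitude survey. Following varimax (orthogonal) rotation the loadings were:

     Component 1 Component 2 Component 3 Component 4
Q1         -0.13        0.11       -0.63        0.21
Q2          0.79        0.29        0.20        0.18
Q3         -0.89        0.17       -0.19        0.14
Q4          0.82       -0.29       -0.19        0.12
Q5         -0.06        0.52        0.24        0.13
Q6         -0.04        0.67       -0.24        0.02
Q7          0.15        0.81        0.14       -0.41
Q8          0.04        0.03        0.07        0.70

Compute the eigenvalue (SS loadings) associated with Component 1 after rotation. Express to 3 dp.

SS loadings for Component 1 = (-0.13)² + 0.79² + (-0.89)² + 0.82² + (-0.06)² + (-0.04)² + 0.15² + 0.04² = 0.0169 + 0.6241 + 0.7921 + 0.6724 + 0.0036 + 0.0016 + 0.0225 + 0.0016 = 2.1348

2.135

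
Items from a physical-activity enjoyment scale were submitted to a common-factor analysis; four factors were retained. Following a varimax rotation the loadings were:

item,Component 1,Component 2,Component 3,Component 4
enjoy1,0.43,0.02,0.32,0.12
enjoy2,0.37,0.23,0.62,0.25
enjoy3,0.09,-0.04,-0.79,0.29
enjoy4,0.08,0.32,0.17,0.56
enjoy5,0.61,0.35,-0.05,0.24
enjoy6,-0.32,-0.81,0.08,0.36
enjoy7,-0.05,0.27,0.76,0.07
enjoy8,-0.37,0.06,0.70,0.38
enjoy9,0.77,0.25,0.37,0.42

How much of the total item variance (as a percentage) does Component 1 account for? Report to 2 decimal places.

17.15%

SS loadings for Component 1 = 0.43² + 0.37² + 0.09² + 0.08² + 0.61² + (-0.32)² + (-0.05)² + (-0.37)² + 0.77² = 1.5431
With 9 standardized items, total variance = 9. Proportion = 1.5431/9 = 0.1715 → 17.15%.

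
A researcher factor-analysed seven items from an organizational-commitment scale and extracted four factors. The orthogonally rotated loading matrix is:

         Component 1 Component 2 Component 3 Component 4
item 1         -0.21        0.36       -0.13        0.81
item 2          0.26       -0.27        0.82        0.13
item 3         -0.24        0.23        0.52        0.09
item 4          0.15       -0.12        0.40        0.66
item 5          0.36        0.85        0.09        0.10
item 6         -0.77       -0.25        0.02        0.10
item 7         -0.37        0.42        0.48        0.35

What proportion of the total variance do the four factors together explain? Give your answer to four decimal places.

SS loadings by factor: 1.0512, 1.2312, 1.3586, 1.2592; total = 4.9002.
Total variance with 7 standardized items is 7, so the solution explains 4.9002/7 = 0.7000.

0.7000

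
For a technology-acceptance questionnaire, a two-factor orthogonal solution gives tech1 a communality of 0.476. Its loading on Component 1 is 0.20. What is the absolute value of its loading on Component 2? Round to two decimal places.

0.66

Under orthogonal rotation h² = Σλ², so λ_Component 2² = h² − (0.0400) = 0.476 − 0.0400 = 0.4360.
|λ| = √0.4360 = 0.6603.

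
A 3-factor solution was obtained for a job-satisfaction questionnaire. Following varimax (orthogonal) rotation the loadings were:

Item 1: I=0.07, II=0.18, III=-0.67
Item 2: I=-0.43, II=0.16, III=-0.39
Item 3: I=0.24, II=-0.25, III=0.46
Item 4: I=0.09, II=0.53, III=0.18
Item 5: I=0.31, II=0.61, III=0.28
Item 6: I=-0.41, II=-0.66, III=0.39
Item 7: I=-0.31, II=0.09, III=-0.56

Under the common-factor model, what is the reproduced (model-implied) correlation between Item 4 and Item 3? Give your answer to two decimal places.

r̂ = Σ λ_i·λ_j across factors = (0.09)(0.24) + (0.53)(-0.25) + (0.18)(0.46)
  = +0.0216 -0.1325 +0.0828 = -0.0281

-0.03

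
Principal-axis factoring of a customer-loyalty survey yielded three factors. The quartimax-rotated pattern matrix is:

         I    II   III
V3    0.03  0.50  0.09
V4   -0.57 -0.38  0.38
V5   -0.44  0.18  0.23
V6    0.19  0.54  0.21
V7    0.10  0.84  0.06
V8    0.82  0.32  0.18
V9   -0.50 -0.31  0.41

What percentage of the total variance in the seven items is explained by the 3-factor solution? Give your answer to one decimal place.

50.9%

Communalities: 0.2590, 0.6137, 0.2789, 0.3718, 0.7192, 0.8072, 0.5142; Σh² = 3.5640.
Total variance with 7 standardized items is 7, so the solution explains 3.5640/7 = 0.5091 = 50.91%.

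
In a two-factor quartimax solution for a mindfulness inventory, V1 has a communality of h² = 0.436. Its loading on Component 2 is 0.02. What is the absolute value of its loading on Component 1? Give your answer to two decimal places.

Under orthogonal rotation h² = Σλ², so λ_Component 1² = h² − (0.0004) = 0.436 − 0.0004 = 0.4356.
|λ| = √0.4356 = 0.6600.

0.66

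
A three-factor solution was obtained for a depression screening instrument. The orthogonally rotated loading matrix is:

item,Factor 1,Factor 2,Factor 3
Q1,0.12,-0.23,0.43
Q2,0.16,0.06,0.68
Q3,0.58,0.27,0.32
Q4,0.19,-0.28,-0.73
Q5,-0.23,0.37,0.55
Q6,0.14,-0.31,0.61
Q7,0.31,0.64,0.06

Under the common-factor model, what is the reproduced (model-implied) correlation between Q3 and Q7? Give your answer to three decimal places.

r̂ = Σ λ_i·λ_j across factors = (0.58)(0.31) + (0.27)(0.64) + (0.32)(0.06)
  = +0.1798 +0.1728 +0.0192 = 0.3718

0.372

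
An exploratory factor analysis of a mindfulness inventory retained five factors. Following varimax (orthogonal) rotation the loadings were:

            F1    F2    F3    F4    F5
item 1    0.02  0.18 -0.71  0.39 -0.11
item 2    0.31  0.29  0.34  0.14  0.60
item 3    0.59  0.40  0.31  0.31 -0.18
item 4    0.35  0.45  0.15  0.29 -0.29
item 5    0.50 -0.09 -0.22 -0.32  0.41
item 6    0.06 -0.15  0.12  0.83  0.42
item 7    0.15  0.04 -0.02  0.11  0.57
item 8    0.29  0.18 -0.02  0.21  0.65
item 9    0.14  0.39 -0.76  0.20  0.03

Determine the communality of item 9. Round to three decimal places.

h² = 0.14² + 0.39² + (-0.76)² + 0.20² + 0.03² = 0.0196 + 0.1521 + 0.5776 + 0.0400 + 0.0009 = 0.7902

0.790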